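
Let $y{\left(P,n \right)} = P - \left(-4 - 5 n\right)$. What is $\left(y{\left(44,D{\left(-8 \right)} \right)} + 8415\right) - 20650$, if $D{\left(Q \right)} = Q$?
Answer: $-12227$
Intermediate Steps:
$y{\left(P,n \right)} = 4 + P + 5 n$ ($y{\left(P,n \right)} = P - \left(-4 - 5 n\right) = P + \left(4 + 5 n\right) = 4 + P + 5 n$)
$\left(y{\left(44,D{\left(-8 \right)} \right)} + 8415\right) - 20650 = \left(\left(4 + 44 + 5 \left(-8\right)\right) + 8415\right) - 20650 = \left(\left(4 + 44 - 40\right) + 8415\right) - 20650 = \left(8 + 8415\right) - 20650 = 8423 - 20650 = -12227$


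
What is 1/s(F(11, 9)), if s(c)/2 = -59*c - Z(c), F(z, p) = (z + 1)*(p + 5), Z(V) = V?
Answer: -1/20160 ≈ -4.9603e-5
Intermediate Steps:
F(z, p) = (1 + z)*(5 + p)
s(c) = -120*c (s(c) = 2*(-59*c - c) = 2*(-60*c) = -120*c)
1/s(F(11, 9)) = 1/(-120*(5 + 9 + 5*11 + 9*11)) = 1/(-120*(5 + 9 + 55 + 99)) = 1/(-120*168) = 1/(-20160) = -1/20160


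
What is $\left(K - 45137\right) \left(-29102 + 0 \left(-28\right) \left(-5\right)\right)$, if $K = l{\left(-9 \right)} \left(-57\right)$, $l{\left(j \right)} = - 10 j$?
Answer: $1462870234$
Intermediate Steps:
$K = -5130$ ($K = \left(-10\right) \left(-9\right) \left(-57\right) = 90 \left(-57\right) = -5130$)
$\left(K - 45137\right) \left(-29102 + 0 \left(-28\right) \left(-5\right)\right) = \left(-5130 - 45137\right) \left(-29102 + 0 \left(-28\right) \left(-5\right)\right) = - 50267 \left(-29102 + 0 \left(-5\right)\right) = - 50267 \left(-29102 + 0\right) = \left(-50267\right) \left(-29102\right) = 1462870234$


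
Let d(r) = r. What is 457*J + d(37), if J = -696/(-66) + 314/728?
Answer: 20233755/4004 ≈ 5053.4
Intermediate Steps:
J = 43951/4004 (J = -696*(-1/66) + 314*(1/728) = 116/11 + 157/364 = 43951/4004 ≈ 10.977)
457*J + d(37) = 457*(43951/4004) + 37 = 20085607/4004 + 37 = 20233755/4004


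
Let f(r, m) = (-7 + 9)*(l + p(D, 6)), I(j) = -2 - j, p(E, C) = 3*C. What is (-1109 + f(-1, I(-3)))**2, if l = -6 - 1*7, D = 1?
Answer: 1207801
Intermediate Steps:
l = -13 (l = -6 - 7 = -13)
f(r, m) = 10 (f(r, m) = (-7 + 9)*(-13 + 3*6) = 2*(-13 + 18) = 2*5 = 10)
(-1109 + f(-1, I(-3)))**2 = (-1109 + 10)**2 = (-1099)**2 = 1207801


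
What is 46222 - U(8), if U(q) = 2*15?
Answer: 46192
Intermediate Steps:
U(q) = 30
46222 - U(8) = 46222 - 1*30 = 46222 - 30 = 46192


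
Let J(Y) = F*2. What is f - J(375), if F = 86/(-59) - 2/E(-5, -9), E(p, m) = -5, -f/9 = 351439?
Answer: -933069921/295 ≈ -3.1629e+6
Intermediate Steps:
f = -3162951 (f = -9*351439 = -3162951)
F = -312/295 (F = 86/(-59) - 2/(-5) = 86*(-1/59) - 2*(-⅕) = -86/59 + ⅖ = -312/295 ≈ -1.0576)
J(Y) = -624/295 (J(Y) = -312/295*2 = -624/295)
f - J(375) = -3162951 - 1*(-624/295) = -3162951 + 624/295 = -933069921/295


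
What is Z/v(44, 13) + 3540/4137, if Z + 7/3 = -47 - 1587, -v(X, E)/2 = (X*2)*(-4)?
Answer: -4277351/2912448 ≈ -1.4686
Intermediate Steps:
v(X, E) = 16*X (v(X, E) = -2*X*2*(-4) = -2*2*X*(-4) = -(-16)*X = 16*X)
Z = -4909/3 (Z = -7/3 + (-47 - 1587) = -7/3 - 1634 = -4909/3 ≈ -1636.3)
Z/v(44, 13) + 3540/4137 = -4909/(3*(16*44)) + 3540/4137 = -4909/3/704 + 3540*(1/4137) = -4909/3*1/704 + 1180/1379 = -4909/2112 + 1180/1379 = -4277351/2912448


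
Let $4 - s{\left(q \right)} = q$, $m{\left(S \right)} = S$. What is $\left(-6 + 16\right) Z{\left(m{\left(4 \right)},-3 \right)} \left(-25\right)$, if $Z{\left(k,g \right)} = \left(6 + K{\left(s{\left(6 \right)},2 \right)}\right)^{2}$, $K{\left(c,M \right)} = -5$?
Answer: $-250$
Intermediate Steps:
$s{\left(q \right)} = 4 - q$
$Z{\left(k,g \right)} = 1$ ($Z{\left(k,g \right)} = \left(6 - 5\right)^{2} = 1^{2} = 1$)
$\left(-6 + 16\right) Z{\left(m{\left(4 \right)},-3 \right)} \left(-25\right) = \left(-6 + 16\right) 1 \left(-25\right) = 10 \cdot 1 \left(-25\right) = 10 \left(-25\right) = -250$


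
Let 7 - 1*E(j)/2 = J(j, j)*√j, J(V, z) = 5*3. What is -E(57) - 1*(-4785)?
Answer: 4771 + 30*√57 ≈ 4997.5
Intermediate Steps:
J(V, z) = 15
E(j) = 14 - 30*√j
-E(57) - 1*(-4785) = -(14 - 30*√57) - 1*(-4785) = (-14 + 30*√57) + 4785 = 4771 + 30*√57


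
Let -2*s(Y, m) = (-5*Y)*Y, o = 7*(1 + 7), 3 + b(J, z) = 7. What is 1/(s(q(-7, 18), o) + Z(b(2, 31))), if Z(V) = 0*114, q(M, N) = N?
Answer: 1/810 ≈ 0.0012346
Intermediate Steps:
b(J, z) = 4 (b(J, z) = -3 + 7 = 4)
Z(V) = 0
o = 56 (o = 7*8 = 56)
s(Y, m) = 5*Y²/2 (s(Y, m) = -(-5*Y)*Y/2 = -(-5)*Y²/2 = 5*Y²/2)
1/(s(q(-7, 18), o) + Z(b(2, 31))) = 1/((5/2)*18² + 0) = 1/((5/2)*324 + 0) = 1/(810 + 0) = 1/810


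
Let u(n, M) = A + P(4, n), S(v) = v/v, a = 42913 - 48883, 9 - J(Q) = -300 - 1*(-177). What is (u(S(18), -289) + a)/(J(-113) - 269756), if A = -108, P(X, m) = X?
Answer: 3037/134812 ≈ 0.022528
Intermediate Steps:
J(Q) = 132 (J(Q) = 9 - (-300 - 1*(-177)) = 9 - (-300 + 177) = 9 - 1*(-123) = 9 + 123 = 132)
a = -5970
S(v) = 1
u(n, M) = -104 (u(n, M) = -108 + 4 = -104)
(u(S(18), -289) + a)/(J(-113) - 269756) = (-104 - 5970)/(132 - 269756) = -6074/(-269624) = -6074*(-1/269624) = 3037/134812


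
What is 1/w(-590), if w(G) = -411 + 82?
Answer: -1/329 ≈ -0.0030395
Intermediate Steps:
w(G) = -329
1/w(-590) = 1/(-329) = -1/329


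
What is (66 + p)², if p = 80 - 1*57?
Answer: 7921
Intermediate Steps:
p = 23 (p = 80 - 57 = 23)
(66 + p)² = (66 + 23)² = 89² = 7921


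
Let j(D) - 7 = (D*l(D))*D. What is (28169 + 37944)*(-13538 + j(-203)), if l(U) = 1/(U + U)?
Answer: -1802570945/2 ≈ -9.0129e+8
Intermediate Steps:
l(U) = 1/(2*U)
j(D) = 7 + D/2 (j(D) = 7 + (D*(1/(2*D)))*D = 7 + D/2)
(28169 + 37944)*(-13538 + j(-203)) = (28169 + 37944)*(-13538 + (7 + (½)*(-203))) = 66113*(-13538 + (7 - 203/2)) = 66113*(-13538 - 189/2) = 66113*(-27265/2) = -1802570945/2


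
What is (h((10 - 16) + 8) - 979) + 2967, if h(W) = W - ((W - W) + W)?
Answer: 1988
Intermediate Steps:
h(W) = 0 (h(W) = W - (0 + W) = W - W = 0)
(h((10 - 16) + 8) - 979) + 2967 = (0 - 979) + 2967 = -979 + 2967 = 1988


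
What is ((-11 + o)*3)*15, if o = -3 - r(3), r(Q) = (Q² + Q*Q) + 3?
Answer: -1575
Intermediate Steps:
r(Q) = 3 + 2*Q² (r(Q) = (Q² + Q²) + 3 = 2*Q² + 3 = 3 + 2*Q²)
o = -24 (o = -3 - (3 + 2*3²) = -3 - (3 + 2*9) = -3 - (3 + 18) = -3 - 1*21 = -3 - 21 = -24)
((-11 + o)*3)*15 = ((-11 - 24)*3)*15 = -35*3*15 = -105*15 = -1575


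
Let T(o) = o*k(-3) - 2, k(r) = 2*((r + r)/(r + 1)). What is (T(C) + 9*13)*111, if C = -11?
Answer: 5439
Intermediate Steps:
k(r) = 4*r/(1 + r) (k(r) = 2*((2*r)/(1 + r)) = 2*(2*r/(1 + r)) = 4*r/(1 + r))
T(o) = -2 + 6*o (T(o) = o*(4*(-3)/(1 - 3)) - 2 = o*(4*(-3)/(-2)) - 2 = o*(4*(-3)*(-½)) - 2 = o*6 - 2 = 6*o - 2 = -2 + 6*o)
(T(C) + 9*13)*111 = ((-2 + 6*(-11)) + 9*13)*111 = ((-2 - 66) + 117)*111 = (-68 + 117)*111 = 49*111 = 5439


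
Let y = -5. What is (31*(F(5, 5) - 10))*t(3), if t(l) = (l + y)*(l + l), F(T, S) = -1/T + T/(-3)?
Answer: 22072/5 ≈ 4414.4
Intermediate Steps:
F(T, S) = -1/T - T/3 (F(T, S) = -1/T + T*(-⅓) = -1/T - T/3)
t(l) = 2*l*(-5 + l) (t(l) = (l - 5)*(l + l) = (-5 + l)*(2*l) = 2*l*(-5 + l))
(31*(F(5, 5) - 10))*t(3) = (31*((-1/5 - ⅓*5) - 10))*(2*3*(-5 + 3)) = (31*((-1*⅕ - 5/3) - 10))*(2*3*(-2)) = (31*((-⅕ - 5/3) - 10))*(-12) = (31*(-28/15 - 10))*(-12) = (31*(-178/15))*(-12) = -5518/15*(-12) = 22072/5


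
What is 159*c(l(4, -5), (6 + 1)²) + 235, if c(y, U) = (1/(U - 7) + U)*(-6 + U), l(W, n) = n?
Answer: 4695751/14 ≈ 3.3541e+5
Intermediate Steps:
c(y, U) = (-6 + U)*(U + 1/(-7 + U)) (c(y, U) = (1/(-7 + U) + U)*(-6 + U) = (U + 1/(-7 + U))*(-6 + U) = (-6 + U)*(U + 1/(-7 + U)))
159*c(l(4, -5), (6 + 1)²) + 235 = 159*((-6 + ((6 + 1)²)³ - 13*(6 + 1)⁴ + 43*(6 + 1)²)/(-7 + (6 + 1)²)) + 235 = 159*((-6 + (7²)³ - 13*(7²)² + 43*7²)/(-7 + 7²)) + 235 = 159*((-6 + 49³ - 13*49² + 43*49)/(-7 + 49)) + 235 = 159*((-6 + 117649 - 13*2401 + 2107)/42) + 235 = 159*((-6 + 117649 - 31213 + 2107)/42) + 235 = 159*((1/42)*88537) + 235 = 159*(88537/42) + 235 = 4692461/14 + 235 = 4695751/14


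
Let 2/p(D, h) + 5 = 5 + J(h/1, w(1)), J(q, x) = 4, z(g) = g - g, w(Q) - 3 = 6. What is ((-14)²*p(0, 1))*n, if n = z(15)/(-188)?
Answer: 0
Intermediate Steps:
w(Q) = 9 (w(Q) = 3 + 6 = 9)
z(g) = 0
p(D, h) = ½ (p(D, h) = 2/(-5 + (5 + 4)) = 2/(-5 + 9) = 2/4 = 2*(¼) = ½)
n = 0 (n = 0/(-188) = 0*(-1/188) = 0)
((-14)²*p(0, 1))*n = ((-14)²*(½))*0 = (196*(½))*0 = 98*0 = 0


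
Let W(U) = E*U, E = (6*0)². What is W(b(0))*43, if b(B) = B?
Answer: 0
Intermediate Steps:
E = 0 (E = 0² = 0)
W(U) = 0 (W(U) = 0*U = 0)
W(b(0))*43 = 0*43 = 0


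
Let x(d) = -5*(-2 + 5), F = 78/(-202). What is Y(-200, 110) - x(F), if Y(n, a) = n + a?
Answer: -75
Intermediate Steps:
F = -39/101 (F = 78*(-1/202) = -39/101 ≈ -0.38614)
x(d) = -15 (x(d) = -5*3 = -15)
Y(n, a) = a + n
Y(-200, 110) - x(F) = (110 - 200) - 1*(-15) = -90 + 15 = -75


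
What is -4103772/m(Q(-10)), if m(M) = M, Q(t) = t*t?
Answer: -1025943/25 ≈ -41038.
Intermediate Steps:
Q(t) = t**2
-4103772/m(Q(-10)) = -4103772/((-10)**2) = -4103772/100 = -4103772*1/100 = -1025943/25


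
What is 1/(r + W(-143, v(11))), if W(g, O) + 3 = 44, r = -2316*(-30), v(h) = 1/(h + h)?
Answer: 1/69521 ≈ 1.4384e-5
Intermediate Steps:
v(h) = 1/(2*h)
r = 69480
W(g, O) = 41 (W(g, O) = -3 + 44 = 41)
1/(r + W(-143, v(11))) = 1/(69480 + 41) = 1/69521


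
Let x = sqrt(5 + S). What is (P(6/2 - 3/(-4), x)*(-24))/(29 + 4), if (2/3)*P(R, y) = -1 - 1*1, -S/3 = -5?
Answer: 24/11 ≈ 2.1818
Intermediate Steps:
S = 15 (S = -3*(-5) = 15)
x = 2*sqrt(5) (x = sqrt(5 + 15) = sqrt(20) = 2*sqrt(5) ≈ 4.4721)
P(R, y) = -3 (P(R, y) = 3*(-1 - 1*1)/2 = 3*(-1 - 1)/2 = (3/2)*(-2) = -3)
(P(6/2 - 3/(-4), x)*(-24))/(29 + 4) = (-3*(-24))/(29 + 4) = 72/33 = 72*(1/33) = 24/11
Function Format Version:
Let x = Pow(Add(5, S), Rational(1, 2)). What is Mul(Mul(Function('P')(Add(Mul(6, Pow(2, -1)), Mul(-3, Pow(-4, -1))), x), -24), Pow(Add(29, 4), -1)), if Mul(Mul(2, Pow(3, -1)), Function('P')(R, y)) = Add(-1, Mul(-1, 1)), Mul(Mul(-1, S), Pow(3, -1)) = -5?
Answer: Rational(24, 11) ≈ 2.1818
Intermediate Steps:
S = 15 (S = Mul(-3, -5) = 15)
x = Mul(2, Pow(5, Rational(1, 2))) (x = Pow(Add(5, 15), Rational(1, 2)) = Pow(20, Rational(1, 2)) = Mul(2, Pow(5, Rational(1, 2))) ≈ 4.4721)
Function('P')(R, y) = -3 (Function('P')(R, y) = Mul(Rational(3, 2), Add(-1, Mul(-1, 1))) = Mul(Rational(3, 2), Add(-1, -1)) = Mul(Rational(3, 2), -2) = -3)
Mul(Mul(Function('P')(Add(Mul(6, Pow(2, -1)), Mul(-3, Pow(-4, -1))), x), -24), Pow(Add(29, 4), -1)) = Mul(Mul(-3, -24), Pow(Add(29, 4), -1)) = Mul(72, Pow(33, -1)) = Mul(72, Rational(1, 33)) = Rational(24, 11)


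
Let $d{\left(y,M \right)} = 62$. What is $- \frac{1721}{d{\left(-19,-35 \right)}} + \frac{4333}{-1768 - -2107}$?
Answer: $- \frac{314773}{21018} \approx -14.976$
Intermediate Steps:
$- \frac{1721}{d{\left(-19,-35 \right)}} + \frac{4333}{-1768 - -2107} = - \frac{1721}{62} + \frac{4333}{-1768 - -2107} = \left(-1721\right) \frac{1}{62} + \frac{4333}{-1768 + 2107} = - \frac{1721}{62} + \frac{4333}{339} = - \frac{314773}{21018}$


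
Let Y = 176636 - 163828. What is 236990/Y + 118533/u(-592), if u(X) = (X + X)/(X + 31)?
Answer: 106496792333/1895584 ≈ 56182.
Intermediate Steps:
Y = 12808
u(X) = 2*X/(31 + X) (u(X) = (2*X)/(31 + X) = 2*X/(31 + X))
236990/Y + 118533/u(-592) = 236990/12808 + 118533/((2*(-592)/(31 - 592))) = 236990*(1/12808) + 118533/((2*(-592)/(-561))) = 118495/6404 + 118533/((2*(-592)*(-1/561))) = 118495/6404 + 118533/(1184/561) = 118495/6404 + 118533*(561/1184) = 118495/6404 + 66497013/1184 = 106496792333/1895584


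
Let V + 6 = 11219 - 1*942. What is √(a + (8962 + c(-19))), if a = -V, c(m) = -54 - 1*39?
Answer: I*√1402 ≈ 37.443*I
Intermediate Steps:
V = 10271 (V = -6 + (11219 - 1*942) = -6 + (11219 - 942) = -6 + 10277 = 10271)
c(m) = -93 (c(m) = -54 - 39 = -93)
a = -10271 (a = -1*10271 = -10271)
√(a + (8962 + c(-19))) = √(-10271 + (8962 - 93)) = √(-10271 + 8869) = √(-1402) = I*√1402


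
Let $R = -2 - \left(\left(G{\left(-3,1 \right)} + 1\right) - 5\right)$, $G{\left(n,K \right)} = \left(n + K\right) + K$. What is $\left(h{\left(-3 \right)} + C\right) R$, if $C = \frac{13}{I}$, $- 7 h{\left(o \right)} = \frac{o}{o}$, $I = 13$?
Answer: $\frac{18}{7} \approx 2.5714$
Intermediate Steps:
$G{\left(n,K \right)} = n + 2 K$ ($G{\left(n,K \right)} = \left(K + n\right) + K = n + 2 K$)
$h{\left(o \right)} = - \frac{1}{7}$ ($h{\left(o \right)} = - \frac{o \frac{1}{o}}{7} = \left(- \frac{1}{7}\right) 1 = - \frac{1}{7}$)
$C = 1$ ($C = \frac{13}{13} = 13 \cdot \frac{1}{13} = 1$)
$R = 3$ ($R = -2 - \left(\left(\left(-3 + 2 \cdot 1\right) + 1\right) - 5\right) = -2 - \left(\left(\left(-3 + 2\right) + 1\right) - 5\right) = -2 - \left(\left(-1 + 1\right) - 5\right) = -2 - \left(0 - 5\right) = -2 - -5 = -2 + 5 = 3$)
$\left(h{\left(-3 \right)} + C\right) R = \left(- \frac{1}{7} + 1\right) 3 = \frac{6}{7} \cdot 3 = \frac{18}{7}$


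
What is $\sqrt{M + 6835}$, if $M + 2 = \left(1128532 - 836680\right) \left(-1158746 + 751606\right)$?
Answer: $i \sqrt{118824616447} \approx 3.4471 \cdot 10^{5} i$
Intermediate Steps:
$M = -118824623282$ ($M = -2 + \left(1128532 - 836680\right) \left(-1158746 + 751606\right) = -2 + 291852 \left(-407140\right) = -2 - 118824623280 = -118824623282$)
$\sqrt{M + 6835} = \sqrt{-118824623282 + 6835} = \sqrt{-118824616447} = i \sqrt{118824616447}$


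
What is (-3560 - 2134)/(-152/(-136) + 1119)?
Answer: -48399/9521 ≈ -5.0834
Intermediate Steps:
(-3560 - 2134)/(-152/(-136) + 1119) = -5694/(-152*(-1)/136 + 1119) = -5694/(-1*(-19/17) + 1119) = -5694/(19/17 + 1119) = -5694/19042/17 = -5694*17/19042 = -48399/9521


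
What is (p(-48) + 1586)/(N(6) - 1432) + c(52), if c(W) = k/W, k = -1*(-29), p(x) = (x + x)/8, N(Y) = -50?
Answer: -115/228 ≈ -0.50439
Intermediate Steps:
p(x) = x/4 (p(x) = (2*x)*(⅛) = x/4)
k = 29
c(W) = 29/W
(p(-48) + 1586)/(N(6) - 1432) + c(52) = ((¼)*(-48) + 1586)/(-50 - 1432) + 29/52 = (-12 + 1586)/(-1482) + 29*(1/52) = 1574*(-1/1482) + 29/52 = -787/741 + 29/52 = -115/228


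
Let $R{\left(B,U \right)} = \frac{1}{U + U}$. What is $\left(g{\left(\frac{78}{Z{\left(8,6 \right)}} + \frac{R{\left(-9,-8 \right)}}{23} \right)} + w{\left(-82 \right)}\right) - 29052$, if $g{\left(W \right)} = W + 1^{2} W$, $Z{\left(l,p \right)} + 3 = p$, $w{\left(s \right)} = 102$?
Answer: $- \frac{5317233}{184} \approx -28898.0$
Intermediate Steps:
$Z{\left(l,p \right)} = -3 + p$
$R{\left(B,U \right)} = \frac{1}{2 U}$
$g{\left(W \right)} = 2 W$ ($g{\left(W \right)} = W + 1 W = W + W = 2 W$)
$\left(g{\left(\frac{78}{Z{\left(8,6 \right)}} + \frac{R{\left(-9,-8 \right)}}{23} \right)} + w{\left(-82 \right)}\right) - 29052 = \left(2 \left(\frac{78}{-3 + 6} + \frac{\frac{1}{2} \frac{1}{-8}}{23}\right) + 102\right) - 29052 = \left(2 \left(\frac{78}{3} + \frac{1}{2} \left(- \frac{1}{8}\right) \frac{1}{23}\right) + 102\right) - 29052 = \left(2 \left(78 \cdot \frac{1}{3} - \frac{1}{368}\right) + 102\right) - 29052 = \left(2 \left(26 - \frac{1}{368}\right) + 102\right) - 29052 = \left(2 \cdot \frac{9567}{368} + 102\right) - 29052 = \left(\frac{9567}{184} + 102\right) - 29052 = \frac{28335}{184} - 29052 = - \frac{5317233}{184}$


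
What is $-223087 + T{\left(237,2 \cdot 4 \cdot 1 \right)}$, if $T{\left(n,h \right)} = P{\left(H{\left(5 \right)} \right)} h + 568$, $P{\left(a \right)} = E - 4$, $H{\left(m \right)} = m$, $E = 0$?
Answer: $-222551$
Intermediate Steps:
$P{\left(a \right)} = -4$ ($P{\left(a \right)} = 0 - 4 = -4$)
$T{\left(n,h \right)} = 568 - 4 h$ ($T{\left(n,h \right)} = - 4 h + 568 = 568 - 4 h$)
$-223087 + T{\left(237,2 \cdot 4 \cdot 1 \right)} = -223087 + \left(568 - 4 \cdot 2 \cdot 4 \cdot 1\right) = -223087 + \left(568 - 4 \cdot 8 \cdot 1\right) = -223087 + \left(568 - 32\right) = -223087 + 536 = -222551$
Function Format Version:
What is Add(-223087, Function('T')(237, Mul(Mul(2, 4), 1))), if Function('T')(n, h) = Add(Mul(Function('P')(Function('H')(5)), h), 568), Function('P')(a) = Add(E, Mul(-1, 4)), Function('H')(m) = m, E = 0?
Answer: -222551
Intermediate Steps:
Function('P')(a) = -4 (Function('P')(a) = Add(0, Mul(-1, 4)) = Add(0, -4) = -4)
Function('T')(n, h) = Add(568, Mul(-4, h)) (Function('T')(n, h) = Add(Mul(-4, h), 568) = Add(568, Mul(-4, h)))
Add(-223087, Function('T')(237, Mul(Mul(2, 4), 1))) = Add(-223087, Add(568, Mul(-4, Mul(Mul(2, 4), 1)))) = Add(-223087, Add(568, Mul(-4, Mul(8, 1)))) = Add(-223087, Add(568, Mul(-4, 8))) = Add(-223087, Add(568, -32)) = Add(-223087, 536) = -222551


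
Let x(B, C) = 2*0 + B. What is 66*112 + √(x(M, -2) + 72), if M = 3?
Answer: 7392 + 5*√3 ≈ 7400.7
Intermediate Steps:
x(B, C) = B (x(B, C) = 0 + B = B)
66*112 + √(x(M, -2) + 72) = 66*112 + √(3 + 72) = 7392 + √75 = 7392 + 5*√3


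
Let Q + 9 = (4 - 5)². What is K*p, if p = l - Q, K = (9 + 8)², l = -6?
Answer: 578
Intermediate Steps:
K = 289 (K = 17² = 289)
Q = -8 (Q = -9 + (4 - 5)² = -9 + (-1)² = -9 + 1 = -8)
p = 2 (p = -6 - 1*(-8) = -6 + 8 = 2)
K*p = 289*2 = 578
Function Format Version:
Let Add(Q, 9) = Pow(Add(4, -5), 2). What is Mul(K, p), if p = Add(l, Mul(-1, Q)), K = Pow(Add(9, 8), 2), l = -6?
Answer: 578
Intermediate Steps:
K = 289 (K = Pow(17, 2) = 289)
Q = -8 (Q = Add(-9, Pow(Add(4, -5), 2)) = Add(-9, Pow(-1, 2)) = Add(-9, 1) = -8)
p = 2 (p = Add(-6, Mul(-1, -8)) = Add(-6, 8) = 2)
Mul(K, p) = Mul(289, 2) = 578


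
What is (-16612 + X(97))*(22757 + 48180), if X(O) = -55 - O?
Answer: -1189187868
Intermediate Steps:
(-16612 + X(97))*(22757 + 48180) = (-16612 + (-55 - 1*97))*(22757 + 48180) = (-16612 + (-55 - 97))*70937 = (-16612 - 152)*70937 = -16764*70937 = -1189187868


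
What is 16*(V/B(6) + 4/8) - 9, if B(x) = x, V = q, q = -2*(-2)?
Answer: 29/3 ≈ 9.6667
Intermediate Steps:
q = 4
V = 4
16*(V/B(6) + 4/8) - 9 = 16*(4/6 + 4/8) - 9 = 16*(4*(⅙) + 4*(⅛)) - 9 = 16*(⅔ + ½) - 9 = 16*(7/6) - 9 = 56/3 - 9 = 29/3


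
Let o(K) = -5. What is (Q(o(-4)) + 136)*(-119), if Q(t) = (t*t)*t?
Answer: -1309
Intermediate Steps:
Q(t) = t³ (Q(t) = t²*t = t³)
(Q(o(-4)) + 136)*(-119) = ((-5)³ + 136)*(-119) = (-125 + 136)*(-119) = 11*(-119) = -1309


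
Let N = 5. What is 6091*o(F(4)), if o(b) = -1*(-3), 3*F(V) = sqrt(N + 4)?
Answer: 18273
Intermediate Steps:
F(V) = 1 (F(V) = sqrt(5 + 4)/3 = sqrt(9)/3 = (1/3)*3 = 1)
o(b) = 3
6091*o(F(4)) = 6091*3 = 18273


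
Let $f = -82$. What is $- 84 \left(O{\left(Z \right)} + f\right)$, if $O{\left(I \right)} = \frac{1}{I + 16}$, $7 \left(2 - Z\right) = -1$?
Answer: $\frac{874188}{127} \approx 6883.4$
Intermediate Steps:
$Z = \frac{15}{7}$ ($Z = 2 - - \frac{1}{7} = 2 + \frac{1}{7} = \frac{15}{7} \approx 2.1429$)
$O{\left(I \right)} = \frac{1}{16 + I}$
$- 84 \left(O{\left(Z \right)} + f\right) = - 84 \left(\frac{1}{16 + \frac{15}{7}} - 82\right) = - 84 \left(\frac{1}{\frac{127}{7}} - 82\right) = - 84 \left(\frac{7}{127} - 82\right) = \left(-84\right) \left(- \frac{10407}{127}\right) = \frac{874188}{127}$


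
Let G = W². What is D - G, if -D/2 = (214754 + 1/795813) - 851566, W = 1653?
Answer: -1160920067207/795813 ≈ -1.4588e+6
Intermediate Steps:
D = 1013566536310/795813 (D = -2*((214754 + 1/795813) - 851566) = -2*(170904025003/795813 - 851566) = -2*(-506783268155/795813) = 1013566536310/795813 ≈ 1.2736e+6)
G = 2732409 (G = 1653² = 2732409)
D - G = 1013566536310/795813 - 1*2732409 = 1013566536310/795813 - 2732409 = -1160920067207/795813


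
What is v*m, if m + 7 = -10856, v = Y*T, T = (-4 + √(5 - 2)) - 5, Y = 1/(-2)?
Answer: -97767/2 + 10863*√3/2 ≈ -39476.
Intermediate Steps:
Y = -½ ≈ -0.50000
T = -9 + √3 (T = (-4 + √3) - 5 = -9 + √3 ≈ -7.2680)
v = 9/2 - √3/2 (v = -(-9 + √3)/2 = 9/2 - √3/2 ≈ 3.6340)
m = -10863 (m = -7 - 10856 = -10863)
v*m = (9/2 - √3/2)*(-10863) = -97767/2 + 10863*√3/2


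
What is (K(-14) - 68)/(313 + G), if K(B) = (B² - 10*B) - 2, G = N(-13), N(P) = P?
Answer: 133/150 ≈ 0.88667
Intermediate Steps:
G = -13
K(B) = -2 + B² - 10*B
(K(-14) - 68)/(313 + G) = ((-2 + (-14)² - 10*(-14)) - 68)/(313 - 13) = ((-2 + 196 + 140) - 68)/300 = (334 - 68)*(1/300) = 266*(1/300) = 133/150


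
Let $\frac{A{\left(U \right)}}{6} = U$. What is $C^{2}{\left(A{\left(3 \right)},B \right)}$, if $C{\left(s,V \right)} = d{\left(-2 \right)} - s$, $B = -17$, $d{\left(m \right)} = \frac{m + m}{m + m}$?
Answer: $289$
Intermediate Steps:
$A{\left(U \right)} = 6 U$
$d{\left(m \right)} = 1$ ($d{\left(m \right)} = \frac{2 m}{2 m} = 2 m \frac{1}{2 m} = 1$)
$C{\left(s,V \right)} = 1 - s$
$C^{2}{\left(A{\left(3 \right)},B \right)} = \left(1 - 6 \cdot 3\right)^{2} = \left(1 - 18\right)^{2} = \left(-17\right)^{2} = 289$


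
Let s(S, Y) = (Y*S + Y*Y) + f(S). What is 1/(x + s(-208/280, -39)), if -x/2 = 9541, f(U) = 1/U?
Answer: -910/15955371 ≈ -5.7034e-5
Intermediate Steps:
f(U) = 1/U
s(S, Y) = 1/S + Y² + S*Y (s(S, Y) = (Y*S + Y*Y) + 1/S = (S*Y + Y²) + 1/S = (Y² + S*Y) + 1/S = 1/S + Y² + S*Y)
x = -19082 (x = -2*9541 = -19082)
1/(x + s(-208/280, -39)) = 1/(-19082 + (1 - 208/280*(-39)*(-208/280 - 39))/((-208/280))) = 1/(-19082 + (1 - 208*1/280*(-39)*(-208*1/280 - 39))/((-208*1/280))) = 1/(-19082 + (1 - 26/35*(-39)*(-26/35 - 39))/(-26/35)) = 1/(-19082 - 35*(1 - 26/35*(-39)*(-1391/35))/26) = 1/(-19082 - 35*(1 - 1410474/1225)/26) = 1/(-19082 - 35/26*(-1409249/1225)) = 1/(-19082 + 1409249/910) = 1/(-15955371/910) = -910/15955371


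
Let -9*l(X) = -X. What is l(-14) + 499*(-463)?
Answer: -2079347/9 ≈ -2.3104e+5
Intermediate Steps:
l(X) = X/9 (l(X) = -(-1)*X/9 = X/9)
l(-14) + 499*(-463) = (1/9)*(-14) + 499*(-463) = -14/9 - 231037 = -2079347/9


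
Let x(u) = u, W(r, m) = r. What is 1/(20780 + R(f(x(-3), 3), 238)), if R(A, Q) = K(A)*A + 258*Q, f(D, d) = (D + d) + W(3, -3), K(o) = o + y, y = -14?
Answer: 1/82151 ≈ 1.2173e-5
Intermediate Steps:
K(o) = -14 + o (K(o) = o - 14 = -14 + o)
f(D, d) = 3 + D + d (f(D, d) = (D + d) + 3 = 3 + D + d)
R(A, Q) = 258*Q + A*(-14 + A) (R(A, Q) = (-14 + A)*A + 258*Q = A*(-14 + A) + 258*Q = 258*Q + A*(-14 + A))
1/(20780 + R(f(x(-3), 3), 238)) = 1/(20780 + (258*238 + (3 - 3 + 3)*(-14 + (3 - 3 + 3)))) = 1/(20780 + (61404 + 3*(-14 + 3))) = 1/(20780 + (61404 + 3*(-11))) = 1/(20780 + (61404 - 33)) = 1/(20780 + 61371) = 1/82151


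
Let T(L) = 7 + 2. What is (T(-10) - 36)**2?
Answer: 729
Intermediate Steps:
T(L) = 9
(T(-10) - 36)**2 = (9 - 36)**2 = (-27)**2 = 729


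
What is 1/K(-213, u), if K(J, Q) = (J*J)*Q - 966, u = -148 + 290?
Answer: 1/6441432 ≈ 1.5525e-7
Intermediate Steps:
u = 142
K(J, Q) = -966 + Q*J² (K(J, Q) = J²*Q - 966 = Q*J² - 966 = -966 + Q*J²)
1/K(-213, u) = 1/(-966 + 142*(-213)²) = 1/(-966 + 142*45369) = 1/(-966 + 6442398) = 1/6441432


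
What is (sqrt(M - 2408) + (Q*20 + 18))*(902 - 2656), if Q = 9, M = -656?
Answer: -347292 - 3508*I*sqrt(766) ≈ -3.4729e+5 - 97090.0*I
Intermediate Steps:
(sqrt(M - 2408) + (Q*20 + 18))*(902 - 2656) = (sqrt(-656 - 2408) + (9*20 + 18))*(902 - 2656) = (sqrt(-3064) + (180 + 18))*(-1754) = (2*I*sqrt(766) + 198)*(-1754) = (198 + 2*I*sqrt(766))*(-1754) = -347292 - 3508*I*sqrt(766)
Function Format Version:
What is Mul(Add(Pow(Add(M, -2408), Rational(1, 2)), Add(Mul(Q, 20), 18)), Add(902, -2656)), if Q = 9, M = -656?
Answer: Add(-347292, Mul(-3508, I, Pow(766, Rational(1, 2)))) ≈ Add(-3.4729e+5, Mul(-97090., I))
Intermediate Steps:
Mul(Add(Pow(Add(M, -2408), Rational(1, 2)), Add(Mul(Q, 20), 18)), Add(902, -2656)) = Mul(Add(Pow(Add(-656, -2408), Rational(1, 2)), Add(Mul(9, 20), 18)), Add(902, -2656)) = Mul(Add(Pow(-3064, Rational(1, 2)), Add(180, 18)), -1754) = Mul(Add(Mul(2, I, Pow(766, Rational(1, 2))), 198), -1754) = Mul(Add(198, Mul(2, I, Pow(766, Rational(1, 2)))), -1754) = Add(-347292, Mul(-3508, I, Pow(766, Rational(1, 2))))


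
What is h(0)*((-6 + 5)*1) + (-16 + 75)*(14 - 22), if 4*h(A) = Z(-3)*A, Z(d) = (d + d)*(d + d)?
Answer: -472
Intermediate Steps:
Z(d) = 4*d² (Z(d) = (2*d)*(2*d) = 4*d²)
h(A) = 9*A (h(A) = ((4*(-3)²)*A)/4 = ((4*9)*A)/4 = (36*A)/4 = 9*A)
h(0)*((-6 + 5)*1) + (-16 + 75)*(14 - 22) = (9*0)*((-6 + 5)*1) + (-16 + 75)*(14 - 22) = 0*(-1*1) + 59*(-8) = 0*(-1) - 472 = 0 - 472 = -472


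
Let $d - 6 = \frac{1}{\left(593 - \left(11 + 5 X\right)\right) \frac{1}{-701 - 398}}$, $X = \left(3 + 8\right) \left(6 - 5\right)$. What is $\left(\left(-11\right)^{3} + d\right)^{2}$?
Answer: $\frac{489123991876}{277729} \approx 1.7612 \cdot 10^{6}$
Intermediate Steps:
$X = 11$ ($X = 11 \cdot 1 = 11$)
$d = \frac{2063}{527}$ ($d = 6 + \frac{1}{\left(593 - 66\right) \frac{1}{-701 - 398}} = 6 + \frac{1}{\left(593 - 66\right) \frac{1}{-1099}} = 6 + \frac{1}{\left(593 - 66\right) \left(- \frac{1}{1099}\right)} = 6 + \frac{1}{527 \left(- \frac{1}{1099}\right)} = 6 + \frac{1}{- \frac{527}{1099}} = 6 - \frac{1099}{527} = \frac{2063}{527} \approx 3.9146$)
$\left(\left(-11\right)^{3} + d\right)^{2} = \left(\left(-11\right)^{3} + \frac{2063}{527}\right)^{2} = \left(-1331 + \frac{2063}{527}\right)^{2} = \left(- \frac{699374}{527}\right)^{2} = \frac{489123991876}{277729}$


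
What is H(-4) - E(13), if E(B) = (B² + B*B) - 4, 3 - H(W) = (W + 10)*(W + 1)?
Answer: -313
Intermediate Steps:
H(W) = 3 - (1 + W)*(10 + W) (H(W) = 3 - (W + 10)*(W + 1) = 3 - (10 + W)*(1 + W) = 3 - (1 + W)*(10 + W))
E(B) = -4 + 2*B² (E(B) = (B² + B²) - 4 = 2*B² - 4 = -4 + 2*B²)
H(-4) - E(13) = (-7 - 1*(-4)² - 11*(-4)) - (-4 + 2*13²) = (-7 - 1*16 + 44) - (-4 + 2*169) = (-7 - 16 + 44) - (-4 + 338) = 21 - 1*334 = 21 - 334 = -313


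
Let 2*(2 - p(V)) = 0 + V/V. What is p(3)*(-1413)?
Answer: -4239/2 ≈ -2119.5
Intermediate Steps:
p(V) = 3/2 (p(V) = 2 - (0 + V/V)/2 = 2 - (0 + 1)/2 = 2 - 1/2*1 = 2 - 1/2 = 3/2)
p(3)*(-1413) = (3/2)*(-1413) = -4239/2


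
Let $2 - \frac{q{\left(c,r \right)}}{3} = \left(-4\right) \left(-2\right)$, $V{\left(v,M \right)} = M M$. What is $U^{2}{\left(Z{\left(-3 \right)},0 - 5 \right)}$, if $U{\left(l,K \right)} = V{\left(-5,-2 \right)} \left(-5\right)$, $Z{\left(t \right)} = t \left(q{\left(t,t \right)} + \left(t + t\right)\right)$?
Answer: $400$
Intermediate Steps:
$V{\left(v,M \right)} = M^{2}$
$q{\left(c,r \right)} = -18$ ($q{\left(c,r \right)} = 6 - 3 \left(\left(-4\right) \left(-2\right)\right) = 6 - 24 = -18$)
$Z{\left(t \right)} = t \left(-18 + 2 t\right)$ ($Z{\left(t \right)} = t \left(-18 + \left(t + t\right)\right) = t \left(-18 + 2 t\right)$)
$U{\left(l,K \right)} = -20$ ($U{\left(l,K \right)} = \left(-2\right)^{2} \left(-5\right) = 4 \left(-5\right) = -20$)
$U^{2}{\left(Z{\left(-3 \right)},0 - 5 \right)} = \left(-20\right)^{2} = 400$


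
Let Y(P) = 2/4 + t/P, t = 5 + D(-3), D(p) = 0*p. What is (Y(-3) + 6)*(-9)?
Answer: -87/2 ≈ -43.500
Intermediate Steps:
D(p) = 0
t = 5 (t = 5 + 0 = 5)
Y(P) = 1/2 + 5/P (Y(P) = 2/4 + 5/P = 2*(1/4) + 5/P = 1/2 + 5/P)
(Y(-3) + 6)*(-9) = ((1/2)*(10 - 3)/(-3) + 6)*(-9) = ((1/2)*(-1/3)*7 + 6)*(-9) = (-7/6 + 6)*(-9) = (29/6)*(-9) = -87/2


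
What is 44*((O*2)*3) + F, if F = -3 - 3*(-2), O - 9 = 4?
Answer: 3435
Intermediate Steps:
O = 13 (O = 9 + 4 = 13)
F = 3 (F = -3 + 6 = 3)
44*((O*2)*3) + F = 44*((13*2)*3) + 3 = 44*(26*3) + 3 = 44*78 + 3 = 3432 + 3 = 3435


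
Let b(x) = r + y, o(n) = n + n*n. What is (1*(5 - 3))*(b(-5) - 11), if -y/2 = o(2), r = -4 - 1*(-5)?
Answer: -44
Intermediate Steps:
r = 1 (r = -4 + 5 = 1)
o(n) = n + n²
y = -12 (y = -4*(1 + 2) = -4*3 = -2*6 = -12)
b(x) = -11 (b(x) = 1 - 12 = -11)
(1*(5 - 3))*(b(-5) - 11) = (1*(5 - 3))*(-11 - 11) = (1*2)*(-22) = 2*(-22) = -44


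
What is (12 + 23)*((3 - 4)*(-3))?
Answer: 105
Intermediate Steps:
(12 + 23)*((3 - 4)*(-3)) = 35*(-1*(-3)) = 35*3 = 105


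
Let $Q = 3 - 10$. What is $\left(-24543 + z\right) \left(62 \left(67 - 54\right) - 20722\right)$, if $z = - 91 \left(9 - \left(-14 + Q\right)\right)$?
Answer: $543169068$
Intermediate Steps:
$Q = -7$ ($Q = 3 - 10 = -7$)
$z = -2730$ ($z = - 91 \left(9 + \left(14 - -7\right)\right) = - 91 \left(9 + \left(14 + 7\right)\right) = - 91 \left(9 + 21\right) = \left(-91\right) 30 = -2730$)
$\left(-24543 + z\right) \left(62 \left(67 - 54\right) - 20722\right) = \left(-24543 - 2730\right) \left(62 \left(67 - 54\right) - 20722\right) = - 27273 \left(62 \cdot 13 - 20722\right) = - 27273 \left(806 - 20722\right) = \left(-27273\right) \left(-19916\right) = 543169068$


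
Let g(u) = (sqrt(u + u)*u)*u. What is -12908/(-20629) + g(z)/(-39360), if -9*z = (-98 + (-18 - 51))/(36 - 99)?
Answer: 1844/2947 - 27889*I*sqrt(2338)/797189843520 ≈ 0.62572 - 1.6916e-6*I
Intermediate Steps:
z = -167/567 (z = -(-98 + (-18 - 51))/(9*(36 - 99)) = -(-98 - 69)/(9*(-63)) = -(-167)*(-1)/(9*63) = -1/9*167/63 = -167/567 ≈ -0.29453)
g(u) = sqrt(2)*u**(5/2) (g(u) = (sqrt(2*u)*u)*u = ((sqrt(2)*sqrt(u))*u)*u = (sqrt(2)*u**(3/2))*u = sqrt(2)*u**(5/2))
-12908/(-20629) + g(z)/(-39360) = -12908/(-20629) + (sqrt(2)*(-167/567)**(5/2))/(-39360) = -12908*(-1/20629) + (sqrt(2)*(27889*I*sqrt(1169)/20253807))*(-1/39360) = 1844/2947 + (27889*I*sqrt(2338)/20253807)*(-1/39360) = 1844/2947 - 27889*I*sqrt(2338)/797189843520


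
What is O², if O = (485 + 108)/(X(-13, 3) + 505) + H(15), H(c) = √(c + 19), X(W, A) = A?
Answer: 9125825/258064 + 593*√34/254 ≈ 48.976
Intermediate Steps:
H(c) = √(19 + c)
O = 593/508 + √34 (O = (485 + 108)/(3 + 505) + √(19 + 15) = 593/508 + √34 ≈ 6.9983)
O² = (593/508 + √34)²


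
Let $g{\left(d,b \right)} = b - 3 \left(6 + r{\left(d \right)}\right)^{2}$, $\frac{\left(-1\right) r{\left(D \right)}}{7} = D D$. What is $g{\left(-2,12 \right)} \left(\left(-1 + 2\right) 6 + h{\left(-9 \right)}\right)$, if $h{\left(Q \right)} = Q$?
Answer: $4320$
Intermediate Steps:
$r{\left(D \right)} = - 7 D^{2}$ ($r{\left(D \right)} = - 7 D D = - 7 D^{2}$)
$g{\left(d,b \right)} = b - 3 \left(6 - 7 d^{2}\right)^{2}$
$g{\left(-2,12 \right)} \left(\left(-1 + 2\right) 6 + h{\left(-9 \right)}\right) = \left(12 - 3 \left(-6 + 7 \left(-2\right)^{2}\right)^{2}\right) \left(\left(-1 + 2\right) 6 - 9\right) = \left(12 - 3 \left(-6 + 7 \cdot 4\right)^{2}\right) \left(1 \cdot 6 - 9\right) = \left(12 - 3 \left(-6 + 28\right)^{2}\right) \left(6 - 9\right) = \left(12 - 3 \cdot 22^{2}\right) \left(-3\right) = \left(12 - 1452\right) \left(-3\right) = \left(-1440\right) \left(-3\right) = 4320$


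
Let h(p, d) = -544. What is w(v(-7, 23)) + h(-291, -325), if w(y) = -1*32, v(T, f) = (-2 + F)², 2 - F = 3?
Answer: -576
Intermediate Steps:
F = -1 (F = 2 - 1*3 = 2 - 3 = -1)
v(T, f) = 9 (v(T, f) = (-2 - 1)² = (-3)² = 9)
w(y) = -32
w(v(-7, 23)) + h(-291, -325) = -32 - 544 = -576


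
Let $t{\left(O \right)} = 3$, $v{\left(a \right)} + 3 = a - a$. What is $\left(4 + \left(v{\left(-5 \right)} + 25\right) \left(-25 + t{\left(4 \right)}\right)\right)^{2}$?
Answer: $230400$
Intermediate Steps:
$v{\left(a \right)} = -3$ ($v{\left(a \right)} = -3 + \left(a - a\right) = -3 + 0 = -3$)
$\left(4 + \left(v{\left(-5 \right)} + 25\right) \left(-25 + t{\left(4 \right)}\right)\right)^{2} = \left(4 + \left(-3 + 25\right) \left(-25 + 3\right)\right)^{2} = \left(4 + 22 \left(-22\right)\right)^{2} = \left(4 - 484\right)^{2} = \left(-480\right)^{2} = 230400$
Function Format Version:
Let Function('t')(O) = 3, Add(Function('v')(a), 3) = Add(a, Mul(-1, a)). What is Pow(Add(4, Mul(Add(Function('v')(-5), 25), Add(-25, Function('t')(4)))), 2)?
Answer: 230400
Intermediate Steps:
Function('v')(a) = -3 (Function('v')(a) = Add(-3, Add(a, Mul(-1, a))) = Add(-3, 0) = -3)
Pow(Add(4, Mul(Add(Function('v')(-5), 25), Add(-25, Function('t')(4)))), 2) = Pow(Add(4, Mul(Add(-3, 25), Add(-25, 3))), 2) = Pow(Add(4, Mul(22, -22)), 2) = Pow(Add(4, -484), 2) = Pow(-480, 2) = 230400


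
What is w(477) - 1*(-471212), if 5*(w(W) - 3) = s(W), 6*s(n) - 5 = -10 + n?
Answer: 7068461/15 ≈ 4.7123e+5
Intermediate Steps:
s(n) = -⅚ + n/6 (s(n) = ⅚ + (-10 + n)/6 = ⅚ + (-5/3 + n/6) = -⅚ + n/6)
w(W) = 17/6 + W/30 (w(W) = 3 + (-⅚ + W/6)/5 = 3 + (-⅙ + W/30) = 17/6 + W/30)
w(477) - 1*(-471212) = (17/6 + (1/30)*477) - 1*(-471212) = (17/6 + 159/10) + 471212 = 281/15 + 471212 = 7068461/15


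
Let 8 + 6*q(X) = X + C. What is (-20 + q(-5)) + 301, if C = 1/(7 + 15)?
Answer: 12269/44 ≈ 278.84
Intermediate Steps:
C = 1/22 ≈ 0.045455
q(X) = -175/132 + X/6 (q(X) = -4/3 + (X + 1/22)/6 = -4/3 + (1/22 + X)/6 = -4/3 + (1/132 + X/6) = -175/132 + X/6)
(-20 + q(-5)) + 301 = (-20 + (-175/132 + (1/6)*(-5))) + 301 = (-20 + (-175/132 - 5/6)) + 301 = (-20 - 95/44) + 301 = -975/44 + 301 = 12269/44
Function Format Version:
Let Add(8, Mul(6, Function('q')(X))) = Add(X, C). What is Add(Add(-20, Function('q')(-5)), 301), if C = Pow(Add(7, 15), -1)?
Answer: Rational(12269, 44) ≈ 278.84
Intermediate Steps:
C = Rational(1, 22) (C = Pow(22, -1) = Rational(1, 22) ≈ 0.045455)
Function('q')(X) = Add(Rational(-175, 132), Mul(Rational(1, 6), X)) (Function('q')(X) = Add(Rational(-4, 3), Mul(Rational(1, 6), Add(X, Rational(1, 22)))) = Add(Rational(-4, 3), Mul(Rational(1, 6), Add(Rational(1, 22), X))) = Add(Rational(-4, 3), Add(Rational(1, 132), Mul(Rational(1, 6), X))) = Add(Rational(-175, 132), Mul(Rational(1, 6), X)))
Add(Add(-20, Function('q')(-5)), 301) = Add(Add(-20, Add(Rational(-175, 132), Mul(Rational(1, 6), -5))), 301) = Add(Add(-20, Add(Rational(-175, 132), Rational(-5, 6))), 301) = Add(Add(-20, Rational(-95, 44)), 301) = Add(Rational(-975, 44), 301) = Rational(12269, 44)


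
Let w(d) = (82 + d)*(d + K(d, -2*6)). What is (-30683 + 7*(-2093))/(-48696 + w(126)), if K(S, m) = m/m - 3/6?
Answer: 22667/11192 ≈ 2.0253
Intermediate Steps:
K(S, m) = 1/2 (K(S, m) = 1 - 3*1/6 = 1 - 1/2 = 1/2)
w(d) = (1/2 + d)*(82 + d) (w(d) = (82 + d)*(d + 1/2) = (82 + d)*(1/2 + d) = (1/2 + d)*(82 + d))
(-30683 + 7*(-2093))/(-48696 + w(126)) = (-30683 + 7*(-2093))/(-48696 + (41 + 126**2 + (165/2)*126)) = (-30683 - 14651)/(-48696 + (41 + 15876 + 10395)) = -45334/(-48696 + 26312) = -45334/(-22384) = -45334*(-1/22384) = 22667/11192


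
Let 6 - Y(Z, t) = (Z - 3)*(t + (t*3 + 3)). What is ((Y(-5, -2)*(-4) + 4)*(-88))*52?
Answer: -640640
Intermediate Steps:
Y(Z, t) = 6 - (-3 + Z)*(3 + 4*t) (Y(Z, t) = 6 - (Z - 3)*(t + (t*3 + 3)) = 6 - (-3 + Z)*(t + (3*t + 3)) = 6 - (-3 + Z)*(t + (3 + 3*t)) = 6 - (-3 + Z)*(3 + 4*t))
((Y(-5, -2)*(-4) + 4)*(-88))*52 = (((15 - 3*(-5) + 12*(-2) - 4*(-5)*(-2))*(-4) + 4)*(-88))*52 = (((15 + 15 - 24 - 40)*(-4) + 4)*(-88))*52 = ((-34*(-4) + 4)*(-88))*52 = ((136 + 4)*(-88))*52 = (140*(-88))*52 = -12320*52 = -640640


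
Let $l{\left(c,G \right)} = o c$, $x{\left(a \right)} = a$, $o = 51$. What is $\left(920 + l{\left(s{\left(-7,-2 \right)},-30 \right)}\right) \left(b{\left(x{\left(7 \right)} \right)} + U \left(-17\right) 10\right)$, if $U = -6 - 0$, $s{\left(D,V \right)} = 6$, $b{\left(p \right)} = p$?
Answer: $1259102$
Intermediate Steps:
$U = -6$ ($U = -6 + 0 = -6$)
$l{\left(c,G \right)} = 51 c$
$\left(920 + l{\left(s{\left(-7,-2 \right)},-30 \right)}\right) \left(b{\left(x{\left(7 \right)} \right)} + U \left(-17\right) 10\right) = \left(920 + 51 \cdot 6\right) \left(7 + \left(-6\right) \left(-17\right) 10\right) = \left(920 + 306\right) \left(7 + 102 \cdot 10\right) = 1226 \left(7 + 1020\right) = 1226 \cdot 1027 = 1259102$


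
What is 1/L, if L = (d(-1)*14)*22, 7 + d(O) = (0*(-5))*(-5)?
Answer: -1/2156 ≈ -0.00046382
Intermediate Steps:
d(O) = -7 (d(O) = -7 + (0*(-5))*(-5) = -7 + 0*(-5) = -7 + 0 = -7)
L = -2156 (L = -7*14*22 = -98*22 = -2156)
1/L = 1/(-2156) = -1/2156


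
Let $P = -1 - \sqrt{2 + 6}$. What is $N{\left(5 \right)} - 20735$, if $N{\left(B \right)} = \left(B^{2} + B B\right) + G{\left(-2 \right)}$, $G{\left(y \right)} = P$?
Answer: $-20686 - 2 \sqrt{2} \approx -20689.0$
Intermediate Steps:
$P = -1 - 2 \sqrt{2}$ ($P = -1 - \sqrt{8} = -1 - 2 \sqrt{2} \approx -3.8284$)
$G{\left(y \right)} = -1 - 2 \sqrt{2}$
$N{\left(B \right)} = -1 - 2 \sqrt{2} + 2 B^{2}$ ($N{\left(B \right)} = \left(B^{2} + B B\right) - \left(1 + 2 \sqrt{2}\right) = \left(B^{2} + B^{2}\right) - \left(1 + 2 \sqrt{2}\right) = 2 B^{2} - \left(1 + 2 \sqrt{2}\right) = -1 - 2 \sqrt{2} + 2 B^{2}$)
$N{\left(5 \right)} - 20735 = \left(-1 - 2 \sqrt{2} + 2 \cdot 5^{2}\right) - 20735 = \left(-1 - 2 \sqrt{2} + 2 \cdot 25\right) - 20735 = \left(-1 - 2 \sqrt{2} + 50\right) - 20735 = \left(49 - 2 \sqrt{2}\right) - 20735 = -20686 - 2 \sqrt{2}$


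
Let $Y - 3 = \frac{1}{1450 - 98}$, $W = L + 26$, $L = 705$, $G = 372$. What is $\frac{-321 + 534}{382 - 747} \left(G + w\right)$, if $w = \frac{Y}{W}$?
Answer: $- \frac{78310753773}{360733880} \approx -217.09$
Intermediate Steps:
$W = 731$ ($W = 705 + 26 = 731$)
$Y = \frac{4057}{1352}$ ($Y = 3 + \frac{1}{1450 - 98} = 3 + \frac{1}{1352} = \frac{4057}{1352} \approx 3.0007$)
$w = \frac{4057}{988312}$ ($w = \frac{4057}{1352 \cdot 731} = \frac{4057}{1352} \cdot \frac{1}{731} = \frac{4057}{988312} \approx 0.004105$)
$\frac{-321 + 534}{382 - 747} \left(G + w\right) = \frac{-321 + 534}{382 - 747} \left(372 + \frac{4057}{988312}\right) = \frac{213}{-365} \cdot \frac{367656121}{988312} = 213 \left(- \frac{1}{365}\right) \frac{367656121}{988312} = \left(- \frac{213}{365}\right) \frac{367656121}{988312} = - \frac{78310753773}{360733880}$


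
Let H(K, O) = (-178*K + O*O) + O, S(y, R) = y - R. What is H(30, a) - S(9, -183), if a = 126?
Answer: 10470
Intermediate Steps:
H(K, O) = O + O² - 178*K (H(K, O) = (-178*K + O²) + O = (O² - 178*K) + O = O + O² - 178*K)
H(30, a) - S(9, -183) = (126 + 126² - 178*30) - (9 - 1*(-183)) = (126 + 15876 - 5340) - (9 + 183) = 10662 - 1*192 = 10662 - 192 = 10470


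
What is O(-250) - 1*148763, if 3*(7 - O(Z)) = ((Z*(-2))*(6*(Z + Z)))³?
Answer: 1124999999999851244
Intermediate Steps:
O(Z) = 7 + 4608*Z⁶ (O(Z) = 7 - (-1728*Z³*(Z + Z)³)/3 = 7 - (-13824*Z⁶)/3 = 7 - (-4608)*Z⁶ = 7 + 4608*Z⁶)
O(-250) - 1*148763 = (7 + 4608*(-250)⁶) - 1*148763 = (7 + 4608*244140625000000) - 148763 = (7 + 1125000000000000000) - 148763 = 1125000000000000007 - 148763 = 1124999999999851244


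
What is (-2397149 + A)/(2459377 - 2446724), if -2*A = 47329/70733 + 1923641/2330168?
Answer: -790195355094153037/4170929179182064 ≈ -189.45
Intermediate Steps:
A = -246349420125/329639546288 (A = -(47329/70733 + 1923641/2330168)/2 = -1/2*246349420125/164819773144 = -246349420125/329639546288 ≈ -0.74733)
(-2397149 + A)/(2459377 - 2446724) = (-2397149 - 246349420125/329639546288)/(2459377 - 2446724) = -790195355094153037/329639546288/12653 = -790195355094153037/329639546288*1/12653 = -790195355094153037/4170929179182064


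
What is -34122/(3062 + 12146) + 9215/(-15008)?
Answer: -81530587/28530208 ≈ -2.8577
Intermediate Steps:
-34122/(3062 + 12146) + 9215/(-15008) = -34122/15208 + 9215*(-1/15008) = -34122*1/15208 - 9215/15008 = -17061/7604 - 9215/15008 = -81530587/28530208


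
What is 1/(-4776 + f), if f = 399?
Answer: -1/4377 ≈ -0.00022847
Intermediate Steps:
1/(-4776 + f) = 1/(-4776 + 399) = 1/(-4377) = -1/4377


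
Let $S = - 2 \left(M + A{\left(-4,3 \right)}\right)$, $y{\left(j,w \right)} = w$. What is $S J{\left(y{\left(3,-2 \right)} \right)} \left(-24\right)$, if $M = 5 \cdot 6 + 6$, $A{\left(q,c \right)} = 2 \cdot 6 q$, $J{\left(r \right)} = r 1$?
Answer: $1152$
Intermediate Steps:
$J{\left(r \right)} = r$
$A{\left(q,c \right)} = 12 q$
$M = 36$ ($M = 30 + 6 = 36$)
$S = 24$ ($S = - 2 \left(36 + 12 \left(-4\right)\right) = - 2 \left(36 - 48\right) = \left(-2\right) \left(-12\right) = 24$)
$S J{\left(y{\left(3,-2 \right)} \right)} \left(-24\right) = 24 \left(-2\right) \left(-24\right) = \left(-48\right) \left(-24\right) = 1152$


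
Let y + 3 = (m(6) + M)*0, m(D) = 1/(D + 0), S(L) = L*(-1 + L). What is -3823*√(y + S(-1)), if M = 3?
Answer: -3823*I ≈ -3823.0*I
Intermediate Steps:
m(D) = 1/D
y = -3 (y = -3 + (1/6 + 3)*0 = -3 + (⅙ + 3)*0 = -3 + (19/6)*0 = -3 + 0 = -3)
-3823*√(y + S(-1)) = -3823*√(-3 - (-1 - 1)) = -3823*√(-3 - 1*(-2)) = -3823*√(-3 + 2) = -3823*I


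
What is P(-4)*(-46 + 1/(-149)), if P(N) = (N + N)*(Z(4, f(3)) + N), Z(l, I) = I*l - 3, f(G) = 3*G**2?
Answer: 5538840/149 ≈ 37173.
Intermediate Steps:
Z(l, I) = -3 + I*l
P(N) = 2*N*(105 + N) (P(N) = (N + N)*((-3 + (3*3**2)*4) + N) = (2*N)*((-3 + (3*9)*4) + N) = (2*N)*((-3 + 27*4) + N) = (2*N)*((-3 + 108) + N) = (2*N)*(105 + N) = 2*N*(105 + N))
P(-4)*(-46 + 1/(-149)) = (2*(-4)*(105 - 4))*(-46 + 1/(-149)) = (2*(-4)*101)*(-46 - 1/149) = -808*(-6855/149) = 5538840/149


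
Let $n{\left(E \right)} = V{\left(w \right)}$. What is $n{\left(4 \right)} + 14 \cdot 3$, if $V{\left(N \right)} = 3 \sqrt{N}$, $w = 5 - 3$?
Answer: $42 + 3 \sqrt{2} \approx 46.243$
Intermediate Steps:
$w = 2$
$n{\left(E \right)} = 3 \sqrt{2}$
$n{\left(4 \right)} + 14 \cdot 3 = 3 \sqrt{2} + 14 \cdot 3 = 3 \sqrt{2} + 42 = 42 + 3 \sqrt{2}$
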